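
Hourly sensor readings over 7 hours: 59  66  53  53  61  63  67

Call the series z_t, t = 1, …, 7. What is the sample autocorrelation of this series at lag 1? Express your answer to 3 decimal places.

0.099

Mean z̄ = (59 + 66 + 53 + 53 + 61 + 63 + 67)/7 = 60.2857
Deviations from mean: -1.2857, 5.7143, -7.2857, -7.2857, 0.7143, 2.7143, 6.7143
Numerator Σ_{t=1}^{6}(z_t−z̄)(z_{t+1}−z̄) = 19.0612
Denominator Σ(z_t−z̄)² = 193.4286
r_1 = 19.0612 / 193.4286 = 0.099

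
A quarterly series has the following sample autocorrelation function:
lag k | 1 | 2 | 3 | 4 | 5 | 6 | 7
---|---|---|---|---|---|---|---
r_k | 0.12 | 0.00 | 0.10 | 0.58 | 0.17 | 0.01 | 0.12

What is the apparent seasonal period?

The largest autocorrelation is r_4 = 0.58; the remaining lags stay at or below 0.17.
The dominant spike at lag 4 indicates a seasonal period of 4.

4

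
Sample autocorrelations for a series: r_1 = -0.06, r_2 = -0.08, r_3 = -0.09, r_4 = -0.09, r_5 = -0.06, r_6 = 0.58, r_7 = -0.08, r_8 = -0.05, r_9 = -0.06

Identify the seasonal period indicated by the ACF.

6

The largest autocorrelation is r_6 = 0.58; the remaining lags stay at or below -0.05.
The dominant spike at lag 6 indicates a seasonal period of 6.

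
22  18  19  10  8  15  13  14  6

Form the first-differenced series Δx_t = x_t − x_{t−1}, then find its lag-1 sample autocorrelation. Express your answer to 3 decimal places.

-0.239

First differences Δx: -4, 1, -9, -2, 7, -2, 1, -8
Mean of differences = -2.0000
Numerator Σ(Δx_t−Δx̄)(Δx_{t+1}−Δx̄) = -45.0000
Denominator Σ(Δx_t−Δx̄)² = 188.0000
r_1(Δx) = -45.0000 / 188.0000 = -0.239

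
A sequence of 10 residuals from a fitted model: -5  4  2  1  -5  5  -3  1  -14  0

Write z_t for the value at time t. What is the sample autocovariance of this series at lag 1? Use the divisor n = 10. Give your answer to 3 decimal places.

Mean z̄ = (-5 + 4 + 2 + 1 − 5 + 5 − 3 + 1 − 14 + 0)/10 = -1.4000
Σ_{t=1}^{9}(z_t−z̄)(z_{t+1}−z̄) = -86.5600
γ_1 = -86.5600 / 10 = -8.656

-8.656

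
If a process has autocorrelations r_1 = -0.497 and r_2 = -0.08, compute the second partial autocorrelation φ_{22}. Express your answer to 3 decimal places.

φ_{22} = (r_2 − r_1²) / (1 − r_1²)
r_1² = (-0.497)² = 0.247009
Numerator = -0.08 − 0.2470 = -0.3270; denominator = 1 − 0.2470 = 0.7530
φ_{22} = -0.3270 / 0.7530 = -0.434

-0.434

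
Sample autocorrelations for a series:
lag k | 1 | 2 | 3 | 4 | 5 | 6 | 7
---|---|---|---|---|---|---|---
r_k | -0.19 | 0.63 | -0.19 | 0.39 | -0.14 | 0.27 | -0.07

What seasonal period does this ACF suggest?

2

The largest autocorrelation is r_2 = 0.63, with weaker echoes at lags 4 (0.39) and 6 (0.27); the remaining lags stay at or below -0.07.
The dominant spike at lag 2 indicates a seasonal period of 2.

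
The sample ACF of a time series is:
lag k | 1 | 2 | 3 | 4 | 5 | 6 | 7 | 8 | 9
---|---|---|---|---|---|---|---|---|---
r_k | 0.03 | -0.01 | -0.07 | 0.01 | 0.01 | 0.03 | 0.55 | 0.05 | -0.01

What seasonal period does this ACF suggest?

The largest autocorrelation is r_7 = 0.55; the remaining lags stay at or below 0.05.
The dominant spike at lag 7 indicates a seasonal period of 7.

7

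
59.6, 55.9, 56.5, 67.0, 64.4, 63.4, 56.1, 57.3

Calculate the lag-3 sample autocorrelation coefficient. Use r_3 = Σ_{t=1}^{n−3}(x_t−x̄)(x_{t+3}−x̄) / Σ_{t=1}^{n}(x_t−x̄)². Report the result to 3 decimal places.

Mean x̄ = (59.6 + 55.9 + 56.5 + 67.0 + 64.4 + 63.4 + 56.1 + 57.3)/8 = 60.0250
Deviations from mean: -0.4250, -4.1250, -3.5250, 6.9750, 4.3750, 3.3750, -3.9250, -2.7250
Σ(x_t−x̄)(x_{t+3}−x̄) = (-2.9644) + (-18.0469) + (-11.8969) + (-27.3769) + (-11.9219) = -72.2069
Denominator Σ(x_t−x̄)² = 131.6350
r_3 = -72.2069 / 131.6350 = -0.549

-0.549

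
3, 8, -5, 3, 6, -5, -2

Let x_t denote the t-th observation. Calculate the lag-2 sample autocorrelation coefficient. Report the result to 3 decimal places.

Mean x̄ = (3 + 8 − 5 + 3 + 6 − 5 − 2)/7 = 1.1429
Σ(x_t−x̄)(x_{t+2}−x̄) = (-11.4082) + (12.7347) + (-29.8367) + (-11.4082) + (-15.2653) = -55.1837
Denominator Σ(x_t−x̄)² = 162.8571
r_2 = -55.1837 / 162.8571 = -0.339

-0.339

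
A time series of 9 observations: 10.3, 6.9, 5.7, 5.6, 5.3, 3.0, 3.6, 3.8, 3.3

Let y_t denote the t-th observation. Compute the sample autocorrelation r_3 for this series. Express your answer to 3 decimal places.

Mean ȳ = (10.3 + 6.9 + 5.7 + 5.6 + 5.3 + 3.0 + 3.6 + 3.8 + 3.3)/9 = 5.2778
Σ(y_t−ȳ)(y_{t+3}−ȳ) = (1.6183) + (0.0360) + (-0.9617) + (-0.5406) + (-0.0328) + (4.5049) = 4.6241
Denominator Σ(y_t−ȳ)² = 42.2356
r_3 = 4.6241 / 42.2356 = 0.109

0.109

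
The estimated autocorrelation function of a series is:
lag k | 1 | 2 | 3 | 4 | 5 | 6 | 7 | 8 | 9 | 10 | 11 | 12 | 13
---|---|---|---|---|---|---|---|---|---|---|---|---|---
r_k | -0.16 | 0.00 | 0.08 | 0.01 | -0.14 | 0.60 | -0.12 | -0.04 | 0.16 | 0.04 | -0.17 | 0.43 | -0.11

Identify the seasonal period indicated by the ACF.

6

The largest autocorrelation is r_6 = 0.60, with a weaker echo at lag 12 (0.43); the remaining lags stay at or below 0.16.
The dominant spike at lag 6 indicates a seasonal period of 6.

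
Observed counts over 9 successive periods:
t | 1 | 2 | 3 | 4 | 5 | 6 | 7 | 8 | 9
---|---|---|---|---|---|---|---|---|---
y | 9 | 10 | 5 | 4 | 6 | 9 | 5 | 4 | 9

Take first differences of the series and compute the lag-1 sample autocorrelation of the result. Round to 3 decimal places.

-0.110

First differences Δy: 1, -5, -1, 2, 3, -4, -1, 5
Mean of differences = 0.0000
Numerator Σ(Δy_t−Δȳ)(Δy_{t+1}−Δȳ) = -9.0000
Denominator Σ(Δy_t−Δȳ)² = 82.0000
r_1(Δy) = -9.0000 / 82.0000 = -0.110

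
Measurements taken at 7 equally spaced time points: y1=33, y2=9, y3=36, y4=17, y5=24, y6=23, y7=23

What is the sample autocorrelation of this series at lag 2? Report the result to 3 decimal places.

Mean ȳ = (33 + 9 + 36 + 17 + 24 + 23 + 23)/7 = 23.5714
Numerator Σ_{t=1}^{5}(y_t−ȳ)(y_{t+2}−ȳ) = 221.7755
Denominator Σ(y_t−ȳ)² = 499.7143
r_2 = 221.7755 / 499.7143 = 0.444

0.444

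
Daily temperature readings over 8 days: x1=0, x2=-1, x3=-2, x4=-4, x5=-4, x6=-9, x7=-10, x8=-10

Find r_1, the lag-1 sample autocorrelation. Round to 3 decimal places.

Mean x̄ = (0 − 1 − 2 − 4 − 4 − 9 − 10 − 10)/8 = -5.0000
Deviations from mean: 5.0000, 4.0000, 3.0000, 1.0000, 1.0000, -4.0000, -5.0000, -5.0000
Σ(x_t−x̄)(x_{t+1}−x̄) = (20.0000) + (12.0000) + (3.0000) + (1.0000) + (-4.0000) + (20.0000) + (25.0000) = 77.0000
Denominator Σ(x_t−x̄)² = 118.0000
r_1 = 77.0000 / 118.0000 = 0.653

0.653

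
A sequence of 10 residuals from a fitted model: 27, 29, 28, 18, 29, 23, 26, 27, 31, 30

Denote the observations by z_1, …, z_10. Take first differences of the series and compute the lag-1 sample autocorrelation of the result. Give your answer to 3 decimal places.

-0.638

First differences Δz: 2, -1, -10, 11, -6, 3, 1, 4, -1
Mean of differences = 0.3333
Numerator Σ(Δz_t−Δz̄)(Δz_{t+1}−Δz̄) = -183.7778
Denominator Σ(Δz_t−Δz̄)² = 288.0000
r_1(Δz) = -183.7778 / 288.0000 = -0.638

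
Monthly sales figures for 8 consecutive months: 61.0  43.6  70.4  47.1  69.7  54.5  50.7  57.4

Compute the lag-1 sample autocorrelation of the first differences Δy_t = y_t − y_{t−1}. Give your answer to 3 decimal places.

-0.815

First differences Δy: -17.4, 26.8, -23.3, 22.6, -15.2, -3.8, 6.7
Mean of differences = -0.5143
Numerator Σ(Δy_t−Δȳ)(Δy_{t+1}−Δȳ) = -1925.1731
Denominator Σ(Δy_t−Δȳ)² = 2363.1686
r_1(Δy) = -1925.1731 / 2363.1686 = -0.815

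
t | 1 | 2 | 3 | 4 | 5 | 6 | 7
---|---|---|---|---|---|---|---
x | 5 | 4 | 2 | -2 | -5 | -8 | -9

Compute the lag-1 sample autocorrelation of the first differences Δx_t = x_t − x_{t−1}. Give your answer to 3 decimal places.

First differences Δx: -1, -2, -4, -3, -3, -1
Mean of differences = -2.3333
Numerator Σ(Δx_t−Δx̄)(Δx_{t+1}−Δx̄) = 0.5556
Denominator Σ(Δx_t−Δx̄)² = 7.3333
r_1(Δx) = 0.5556 / 7.3333 = 0.076

0.076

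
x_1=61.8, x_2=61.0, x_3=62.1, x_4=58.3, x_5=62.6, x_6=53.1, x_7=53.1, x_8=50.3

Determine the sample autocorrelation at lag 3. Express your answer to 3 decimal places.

Mean x̄ = (61.8 + 61.0 + 62.1 + 58.3 + 62.6 + 53.1 + 53.1 + 50.3)/8 = 57.7875
Deviations from mean: 4.0125, 3.2125, 4.3125, 0.5125, 4.8125, -4.6875, -4.6875, -7.4875
Σ(x_t−x̄)(x_{t+3}−x̄) = (2.0564) + (15.4602) + (-20.2148) + (-2.4023) + (-36.0336) = -41.1342
Denominator Σ(x_t−x̄)² = 168.4488
r_3 = -41.1342 / 168.4488 = -0.244

-0.244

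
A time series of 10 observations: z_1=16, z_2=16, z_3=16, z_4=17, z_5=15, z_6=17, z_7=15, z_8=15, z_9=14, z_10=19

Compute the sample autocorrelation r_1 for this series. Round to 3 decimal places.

Mean z̄ = (16 + 16 + 16 + 17 + 15 + 17 + 15 + 15 + 14 + 19)/10 = 16.0000
Numerator Σ_{t=1}^{9}(z_t−z̄)(z_{t+1}−z̄) = -6.0000
Denominator Σ(z_t−z̄)² = 18.0000
r_1 = -6.0000 / 18.0000 = -0.333

-0.333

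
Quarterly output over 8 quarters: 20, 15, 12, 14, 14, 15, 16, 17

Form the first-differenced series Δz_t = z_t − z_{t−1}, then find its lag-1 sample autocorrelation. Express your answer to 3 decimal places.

0.283

First differences Δz: -5, -3, 2, 0, 1, 1, 1
Mean of differences = -0.4286
Numerator Σ(Δz_t−Δz̄)(Δz_{t+1}−Δz̄) = 11.2449
Denominator Σ(Δz_t−Δz̄)² = 39.7143
r_1(Δz) = 11.2449 / 39.7143 = 0.283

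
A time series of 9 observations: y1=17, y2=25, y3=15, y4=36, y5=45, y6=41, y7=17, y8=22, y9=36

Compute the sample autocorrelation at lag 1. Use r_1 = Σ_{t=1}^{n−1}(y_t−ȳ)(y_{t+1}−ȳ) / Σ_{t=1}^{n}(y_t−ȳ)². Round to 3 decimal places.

0.191

Mean ȳ = (17 + 25 + 15 + 36 + 45 + 41 + 17 + 22 + 36)/9 = 28.2222
Numerator Σ_{t=1}^{8}(y_t−ȳ)(y_{t+1}−ȳ) = 198.8395
Denominator Σ(y_t−ȳ)² = 1041.5556
r_1 = 198.8395 / 1041.5556 = 0.191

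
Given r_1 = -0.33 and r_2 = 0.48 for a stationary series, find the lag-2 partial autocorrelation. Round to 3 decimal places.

φ_{22} = (r_2 − r_1²) / (1 − r_1²)
r_1² = (-0.33)² = 0.1089
Numerator = 0.48 − 0.1089 = 0.3711; denominator = 1 − 0.1089 = 0.8911
φ_{22} = 0.3711 / 0.8911 = 0.416

0.416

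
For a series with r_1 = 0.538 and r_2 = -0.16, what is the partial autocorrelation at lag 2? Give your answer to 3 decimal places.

φ_{22} = (r_2 − r_1²) / (1 − r_1²)
r_1² = (0.538)² = 0.289444
Numerator = -0.16 − 0.2894 = -0.4494; denominator = 1 − 0.2894 = 0.7106
φ_{22} = -0.4494 / 0.7106 = -0.633

-0.633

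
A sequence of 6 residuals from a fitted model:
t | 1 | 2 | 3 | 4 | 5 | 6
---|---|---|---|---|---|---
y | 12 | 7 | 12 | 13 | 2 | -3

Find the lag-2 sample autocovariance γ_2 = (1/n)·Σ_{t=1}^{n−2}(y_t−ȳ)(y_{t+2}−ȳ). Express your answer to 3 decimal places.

-10.315

Mean ȳ = (12 + 7 + 12 + 13 + 2 − 3)/6 = 7.1667
Σ_{t=1}^{4}(y_t−ȳ)(y_{t+2}−ȳ) = -61.8889
γ_2 = -61.8889 / 6 = -10.315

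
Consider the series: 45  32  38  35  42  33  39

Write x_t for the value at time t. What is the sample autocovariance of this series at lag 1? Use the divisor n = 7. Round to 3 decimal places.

-11.706

Mean x̄ = (45 + 32 + 38 + 35 + 42 + 33 + 39)/7 = 37.7143
Σ_{t=1}^{6}(x_t−x̄)(x_{t+1}−x̄) = -81.9388
γ_1 = -81.9388 / 7 = -11.706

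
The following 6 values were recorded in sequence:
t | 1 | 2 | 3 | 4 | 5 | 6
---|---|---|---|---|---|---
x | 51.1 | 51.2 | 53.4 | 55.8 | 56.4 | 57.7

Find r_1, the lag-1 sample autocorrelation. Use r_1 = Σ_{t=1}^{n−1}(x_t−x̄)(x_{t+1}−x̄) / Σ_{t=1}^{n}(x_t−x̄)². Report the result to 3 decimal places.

Mean x̄ = (51.1 + 51.2 + 53.4 + 55.8 + 56.4 + 57.7)/6 = 54.2667
Numerator Σ_{t=1}^{5}(x_t−x̄)(x_{t+1}−x̄) = 21.6356
Denominator Σ(x_t−x̄)² = 38.8733
r_1 = 21.6356 / 38.8733 = 0.557

0.557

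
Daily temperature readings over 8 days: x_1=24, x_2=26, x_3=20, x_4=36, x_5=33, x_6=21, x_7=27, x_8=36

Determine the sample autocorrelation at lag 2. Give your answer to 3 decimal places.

-0.492

Mean x̄ = (24 + 26 + 20 + 36 + 33 + 21 + 27 + 36)/8 = 27.8750
Deviations from mean: -3.8750, -1.8750, -7.8750, 8.1250, 5.1250, -6.8750, -0.8750, 8.1250
Numerator Σ_{t=1}^{6}(x_t−x̄)(x_{t+2}−x̄) = -141.2813
Denominator Σ(x_t−x̄)² = 286.8750
r_2 = -141.2813 / 286.8750 = -0.492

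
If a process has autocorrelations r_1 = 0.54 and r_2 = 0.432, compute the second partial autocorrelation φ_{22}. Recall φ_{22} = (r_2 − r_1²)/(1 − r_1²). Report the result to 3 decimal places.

φ_{22} = (r_2 − r_1²) / (1 − r_1²)
r_1² = (0.54)² = 0.2916
Numerator = 0.432 − 0.2916 = 0.1404; denominator = 1 − 0.2916 = 0.7084
φ_{22} = 0.1404 / 0.7084 = 0.198

0.198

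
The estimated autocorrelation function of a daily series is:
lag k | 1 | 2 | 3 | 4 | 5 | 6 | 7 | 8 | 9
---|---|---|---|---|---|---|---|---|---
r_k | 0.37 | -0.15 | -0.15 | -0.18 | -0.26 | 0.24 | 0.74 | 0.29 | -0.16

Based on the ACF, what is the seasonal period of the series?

7

The largest autocorrelation is r_7 = 0.74; the remaining lags stay at or below 0.37.
The dominant spike at lag 7 indicates a seasonal period of 7.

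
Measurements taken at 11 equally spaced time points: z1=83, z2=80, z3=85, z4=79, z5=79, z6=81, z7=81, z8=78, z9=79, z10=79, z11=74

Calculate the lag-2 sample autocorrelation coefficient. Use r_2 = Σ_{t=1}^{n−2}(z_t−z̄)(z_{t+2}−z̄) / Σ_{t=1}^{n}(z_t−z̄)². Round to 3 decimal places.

Mean z̄ = (83 + 80 + 85 + 79 + 79 + 81 + 81 + 78 + 79 + 79 + 74)/11 = 79.8182
Numerator Σ_{t=1}^{9}(z_t−z̄)(z_{t+2}−z̄) = 13.2975
Denominator Σ(z_t−z̄)² = 79.6364
r_2 = 13.2975 / 79.6364 = 0.167

0.167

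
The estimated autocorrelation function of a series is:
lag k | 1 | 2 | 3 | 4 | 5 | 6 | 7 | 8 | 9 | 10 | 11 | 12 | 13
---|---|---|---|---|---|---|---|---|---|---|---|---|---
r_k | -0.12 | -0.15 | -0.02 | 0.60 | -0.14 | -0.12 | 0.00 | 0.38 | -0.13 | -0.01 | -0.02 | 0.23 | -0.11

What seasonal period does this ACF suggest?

The largest autocorrelation is r_4 = 0.60, with weaker echoes at lags 8 (0.38) and 12 (0.23); the remaining lags stay at or below 0.00.
The dominant spike at lag 4 indicates a seasonal period of 4.

4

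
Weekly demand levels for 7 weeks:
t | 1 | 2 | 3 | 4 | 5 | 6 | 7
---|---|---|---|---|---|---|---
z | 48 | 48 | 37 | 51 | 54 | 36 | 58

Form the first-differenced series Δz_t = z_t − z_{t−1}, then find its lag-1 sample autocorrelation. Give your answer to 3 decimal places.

-0.488

First differences Δz: 0, -11, 14, 3, -18, 22
Mean of differences = 1.6667
Numerator Σ(Δz_t−Δz̄)(Δz_{t+1}−Δz̄) = -544.7778
Denominator Σ(Δz_t−Δz̄)² = 1117.3333
r_1(Δz) = -544.7778 / 1117.3333 = -0.488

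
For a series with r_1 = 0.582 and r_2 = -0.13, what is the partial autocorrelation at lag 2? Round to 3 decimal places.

φ_{22} = (r_2 − r_1²) / (1 − r_1²)
r_1² = (0.582)² = 0.338724
Numerator = -0.13 − 0.3387 = -0.4687; denominator = 1 − 0.3387 = 0.6613
φ_{22} = -0.4687 / 0.6613 = -0.709

-0.709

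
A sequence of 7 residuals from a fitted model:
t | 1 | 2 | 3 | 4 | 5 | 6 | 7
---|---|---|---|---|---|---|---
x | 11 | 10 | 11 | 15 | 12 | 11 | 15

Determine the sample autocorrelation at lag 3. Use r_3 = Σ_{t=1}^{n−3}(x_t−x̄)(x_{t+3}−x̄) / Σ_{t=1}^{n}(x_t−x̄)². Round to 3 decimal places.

Mean x̄ = (11 + 10 + 11 + 15 + 12 + 11 + 15)/7 = 12.1429
Deviations from mean: -1.1429, -2.1429, -1.1429, 2.8571, -0.1429, -1.1429, 2.8571
Σ(x_t−x̄)(x_{t+3}−x̄) = (-3.2653) + (0.3061) + (1.3061) + (8.1633) = 6.5102
Denominator Σ(x_t−x̄)² = 24.8571
r_3 = 6.5102 / 24.8571 = 0.262

0.262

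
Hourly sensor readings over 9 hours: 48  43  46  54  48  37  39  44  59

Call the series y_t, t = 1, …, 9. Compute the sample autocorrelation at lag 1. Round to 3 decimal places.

Mean ȳ = (48 + 43 + 46 + 54 + 48 + 37 + 39 + 44 + 59)/9 = 46.4444
Numerator Σ_{t=1}^{8}(y_t−ȳ)(y_{t+1}−ȳ) = 47.6914
Denominator Σ(y_t−ȳ)² = 382.2222
r_1 = 47.6914 / 382.2222 = 0.125

0.125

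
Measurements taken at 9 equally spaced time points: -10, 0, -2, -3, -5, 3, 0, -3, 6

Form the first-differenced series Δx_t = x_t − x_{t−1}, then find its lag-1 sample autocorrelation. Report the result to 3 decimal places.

First differences Δx: 10, -2, -1, -2, 8, -3, -3, 9
Mean of differences = 2.0000
Numerator Σ(Δx_t−Δx̄)(Δx_{t+1}−Δx̄) = -72.0000
Denominator Σ(Δx_t−Δx̄)² = 240.0000
r_1(Δx) = -72.0000 / 240.0000 = -0.300

-0.300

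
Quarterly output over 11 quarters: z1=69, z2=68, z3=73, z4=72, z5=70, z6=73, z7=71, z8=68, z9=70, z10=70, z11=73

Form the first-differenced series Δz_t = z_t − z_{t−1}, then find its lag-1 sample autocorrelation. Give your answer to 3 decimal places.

-0.325

First differences Δz: -1, 5, -1, -2, 3, -2, -3, 2, 0, 3
Mean of differences = 0.4000
Numerator Σ(Δz_t−Δz̄)(Δz_{t+1}−Δz̄) = -20.9600
Denominator Σ(Δz_t−Δz̄)² = 64.4000
r_1(Δz) = -20.9600 / 64.4000 = -0.325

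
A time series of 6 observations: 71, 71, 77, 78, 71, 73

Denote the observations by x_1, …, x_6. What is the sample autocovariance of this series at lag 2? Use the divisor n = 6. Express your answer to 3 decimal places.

Mean x̄ = (71 + 71 + 77 + 78 + 71 + 73)/6 = 73.5000
Σ_{t=1}^{4}(x_t−x̄)(x_{t+2}−x̄) = -31.0000
γ_2 = -31.0000 / 6 = -5.167

-5.167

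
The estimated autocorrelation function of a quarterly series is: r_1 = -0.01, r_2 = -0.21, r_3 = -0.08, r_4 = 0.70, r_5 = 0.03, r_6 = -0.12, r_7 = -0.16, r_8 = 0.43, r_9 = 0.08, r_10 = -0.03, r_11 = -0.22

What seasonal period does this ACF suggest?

4

The largest autocorrelation is r_4 = 0.70, with a weaker echo at lag 8 (0.43); the remaining lags stay at or below 0.08.
The dominant spike at lag 4 indicates a seasonal period of 4.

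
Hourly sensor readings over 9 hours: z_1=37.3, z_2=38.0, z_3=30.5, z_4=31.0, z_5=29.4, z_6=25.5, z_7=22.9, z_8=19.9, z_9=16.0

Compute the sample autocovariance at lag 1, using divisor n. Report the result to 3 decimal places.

Mean z̄ = (37.3 + 38.0 + 30.5 + 31.0 + 29.4 + 25.5 + 22.9 + 19.9 + 16.0)/9 = 27.8333
Σ_{t=1}^{8}(z_t−z̄)(z_{t+1}−z̄) = 277.6322
γ_1 = 277.6322 / 9 = 30.848

30.848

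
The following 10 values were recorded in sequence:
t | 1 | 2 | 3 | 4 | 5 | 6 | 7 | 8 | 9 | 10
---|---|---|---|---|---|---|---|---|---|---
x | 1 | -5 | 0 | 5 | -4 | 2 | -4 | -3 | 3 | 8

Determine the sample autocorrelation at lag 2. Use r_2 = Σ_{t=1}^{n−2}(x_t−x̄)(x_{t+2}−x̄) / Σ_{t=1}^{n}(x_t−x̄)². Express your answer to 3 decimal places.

-0.238

Mean x̄ = (1 − 5 + 0 + 5 − 4 + 2 − 4 − 3 + 3 + 8)/10 = 0.3000
Numerator Σ_{t=1}^{8}(x_t−x̄)(x_{t+2}−x̄) = -39.9800
Denominator Σ(x_t−x̄)² = 168.1000
r_2 = -39.9800 / 168.1000 = -0.238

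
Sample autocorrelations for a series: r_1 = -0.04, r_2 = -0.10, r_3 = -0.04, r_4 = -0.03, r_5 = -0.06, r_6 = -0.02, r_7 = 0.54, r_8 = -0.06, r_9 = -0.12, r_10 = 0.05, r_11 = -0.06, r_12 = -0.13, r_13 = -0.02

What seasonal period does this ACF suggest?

7

The largest autocorrelation is r_7 = 0.54; the remaining lags stay at or below 0.05.
The dominant spike at lag 7 indicates a seasonal period of 7.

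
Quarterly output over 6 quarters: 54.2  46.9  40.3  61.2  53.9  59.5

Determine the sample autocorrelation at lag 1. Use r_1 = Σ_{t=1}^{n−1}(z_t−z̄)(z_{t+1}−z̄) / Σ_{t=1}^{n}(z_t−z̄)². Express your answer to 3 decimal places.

Mean z̄ = (54.2 + 46.9 + 40.3 + 61.2 + 53.9 + 59.5)/6 = 52.6667
Deviations from mean: 1.5333, -5.7667, -12.3667, 8.5333, 1.2333, 6.8333
Σ(z_t−z̄)(z_{t+1}−z̄) = (-8.8422) + (71.3144) + (-105.5289) + (10.5244) + (8.4278) = -24.1044
Denominator Σ(z_t−z̄)² = 309.5733
r_1 = -24.1044 / 309.5733 = -0.078

-0.078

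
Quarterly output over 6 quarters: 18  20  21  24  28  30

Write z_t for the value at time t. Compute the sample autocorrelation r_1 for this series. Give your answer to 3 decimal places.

0.522

Mean z̄ = (18 + 20 + 21 + 24 + 28 + 30)/6 = 23.5000
Deviations from mean: -5.5000, -3.5000, -2.5000, 0.5000, 4.5000, 6.5000
Numerator Σ_{t=1}^{5}(z_t−z̄)(z_{t+1}−z̄) = 58.2500
Denominator Σ(z_t−z̄)² = 111.5000
r_1 = 58.2500 / 111.5000 = 0.522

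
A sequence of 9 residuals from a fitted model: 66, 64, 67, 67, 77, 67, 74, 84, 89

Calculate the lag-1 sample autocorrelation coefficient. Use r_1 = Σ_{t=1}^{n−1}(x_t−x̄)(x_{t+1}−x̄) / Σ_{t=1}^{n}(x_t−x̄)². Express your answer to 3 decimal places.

Mean x̄ = (66 + 64 + 67 + 67 + 77 + 67 + 74 + 84 + 89)/9 = 72.7778
Numerator Σ_{t=1}^{8}(x_t−x̄)(x_{t+1}−x̄) = 283.5062
Denominator Σ(x_t−x̄)² = 631.5556
r_1 = 283.5062 / 631.5556 = 0.449

0.449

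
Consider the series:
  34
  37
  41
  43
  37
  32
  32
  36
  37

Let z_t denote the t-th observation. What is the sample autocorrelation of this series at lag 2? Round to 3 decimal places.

Mean z̄ = (34 + 37 + 41 + 43 + 37 + 32 + 32 + 36 + 37)/9 = 36.5556
Σ(z_t−z̄)(z_{t+2}−z̄) = (-11.3580) + (2.8642) + (1.9753) + (-29.3580) + (-2.0247) + (2.5309) + (-2.0247) = -37.3951
Denominator Σ(z_t−z̄)² = 110.2222
r_2 = -37.3951 / 110.2222 = -0.339

-0.339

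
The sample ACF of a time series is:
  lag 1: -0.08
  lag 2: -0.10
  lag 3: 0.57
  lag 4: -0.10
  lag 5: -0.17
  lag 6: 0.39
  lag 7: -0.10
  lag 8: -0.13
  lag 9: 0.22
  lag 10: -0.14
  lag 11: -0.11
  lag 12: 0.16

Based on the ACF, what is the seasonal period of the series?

3

The largest autocorrelation is r_3 = 0.57, with weaker echoes at lags 6 (0.39), 9 (0.22) and 12 (0.16); the remaining lags stay at or below -0.08.
The dominant spike at lag 3 indicates a seasonal period of 3.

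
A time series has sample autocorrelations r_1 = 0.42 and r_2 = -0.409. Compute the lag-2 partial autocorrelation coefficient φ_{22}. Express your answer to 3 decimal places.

-0.711

φ_{22} = (r_2 − r_1²) / (1 − r_1²)
r_1² = (0.42)² = 0.1764
Numerator = -0.409 − 0.1764 = -0.5854; denominator = 1 − 0.1764 = 0.8236
φ_{22} = -0.5854 / 0.8236 = -0.711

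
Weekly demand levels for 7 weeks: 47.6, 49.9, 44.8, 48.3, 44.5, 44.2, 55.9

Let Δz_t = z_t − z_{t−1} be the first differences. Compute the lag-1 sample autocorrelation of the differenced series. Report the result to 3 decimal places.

-0.214

First differences Δz: 2.3, -5.1, 3.5, -3.8, -0.3, 11.7
Mean of differences = 1.3833
Numerator Σ(Δz_t−Δz̄)(Δz_{t+1}−Δz̄) = -39.2786
Denominator Σ(Δz_t−Δz̄)² = 183.4883
r_1(Δz) = -39.2786 / 183.4883 = -0.214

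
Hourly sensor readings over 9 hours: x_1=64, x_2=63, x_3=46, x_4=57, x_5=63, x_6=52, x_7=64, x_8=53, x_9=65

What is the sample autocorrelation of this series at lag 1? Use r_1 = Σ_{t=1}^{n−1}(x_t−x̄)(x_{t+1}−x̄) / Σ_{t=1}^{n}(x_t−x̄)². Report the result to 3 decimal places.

Mean x̄ = (64 + 63 + 46 + 57 + 63 + 52 + 64 + 53 + 65)/9 = 58.5556
Numerator Σ_{t=1}^{8}(x_t−x̄)(x_{t+1}−x̄) = -149.8642
Denominator Σ(x_t−x̄)² = 374.2222
r_1 = -149.8642 / 374.2222 = -0.400

-0.400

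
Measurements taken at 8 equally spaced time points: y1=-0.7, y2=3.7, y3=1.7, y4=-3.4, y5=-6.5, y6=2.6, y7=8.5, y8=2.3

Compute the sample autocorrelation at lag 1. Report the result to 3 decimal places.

Mean ȳ = (-0.7 + 3.7 + 1.7 − 3.4 − 6.5 + 2.6 + 8.5 + 2.3)/8 = 1.0250
Σ(y_t−ȳ)(y_{t+1}−ȳ) = (-4.6144) + (1.8056) + (-2.9869) + (33.2981) + (-11.8519) + (11.7731) + (9.5306) = 36.9544
Denominator Σ(y_t−ȳ)² = 146.7750
r_1 = 36.9544 / 146.7750 = 0.252

0.252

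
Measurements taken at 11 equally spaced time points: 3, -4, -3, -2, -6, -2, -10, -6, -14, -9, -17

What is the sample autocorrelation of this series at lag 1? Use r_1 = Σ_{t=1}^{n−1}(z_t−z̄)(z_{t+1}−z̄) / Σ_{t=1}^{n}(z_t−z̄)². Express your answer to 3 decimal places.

0.228

Mean z̄ = (3 − 4 − 3 − 2 − 6 − 2 − 10 − 6 − 14 − 9 − 17)/11 = -6.3636
Numerator Σ_{t=1}^{10}(z_t−z̄)(z_{t+1}−z̄) = 76.1405
Denominator Σ(z_t−z̄)² = 334.5455
r_1 = 76.1405 / 334.5455 = 0.228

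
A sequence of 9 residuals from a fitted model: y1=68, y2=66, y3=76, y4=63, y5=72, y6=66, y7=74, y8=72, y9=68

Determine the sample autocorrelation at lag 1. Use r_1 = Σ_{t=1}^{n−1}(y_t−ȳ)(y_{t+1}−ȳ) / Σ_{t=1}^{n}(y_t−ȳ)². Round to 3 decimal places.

-0.635

Mean ȳ = (68 + 66 + 76 + 63 + 72 + 66 + 74 + 72 + 68)/9 = 69.4444
Numerator Σ_{t=1}^{8}(y_t−ȳ)(y_{t+1}−ȳ) = -92.8642
Denominator Σ(y_t−ȳ)² = 146.2222
r_1 = -92.8642 / 146.2222 = -0.635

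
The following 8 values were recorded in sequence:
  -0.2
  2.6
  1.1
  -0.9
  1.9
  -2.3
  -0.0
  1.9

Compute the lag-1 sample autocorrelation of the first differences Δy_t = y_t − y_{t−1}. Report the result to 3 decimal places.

First differences Δy: 2.8, -1.5, -2.0, 2.8, -4.2, 2.3, 1.9
Mean of differences = 0.3000
Numerator Σ(Δy_t−Δȳ)(Δy_{t+1}−Δȳ) = -23.1600
Denominator Σ(Δy_t−Δȳ)² = 47.8400
r_1(Δy) = -23.1600 / 47.8400 = -0.484

-0.484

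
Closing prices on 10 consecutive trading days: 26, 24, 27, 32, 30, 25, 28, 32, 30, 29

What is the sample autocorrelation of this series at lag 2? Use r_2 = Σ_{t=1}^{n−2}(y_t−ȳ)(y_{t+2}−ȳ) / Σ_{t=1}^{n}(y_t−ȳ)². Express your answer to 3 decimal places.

Mean ȳ = (26 + 24 + 27 + 32 + 30 + 25 + 28 + 32 + 30 + 29)/10 = 28.3000
Numerator Σ_{t=1}^{8}(y_t−ȳ)(y_{t+2}−ȳ) = -37.9800
Denominator Σ(y_t−ȳ)² = 70.1000
r_2 = -37.9800 / 70.1000 = -0.542

-0.542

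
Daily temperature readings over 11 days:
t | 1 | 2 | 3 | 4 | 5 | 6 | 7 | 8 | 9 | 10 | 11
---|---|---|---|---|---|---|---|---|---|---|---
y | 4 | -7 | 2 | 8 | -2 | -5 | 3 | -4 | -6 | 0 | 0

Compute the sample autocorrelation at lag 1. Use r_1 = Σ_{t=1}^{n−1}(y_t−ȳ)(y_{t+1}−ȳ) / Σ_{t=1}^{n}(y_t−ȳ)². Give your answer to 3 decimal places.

Mean ȳ = (4 − 7 + 2 + 8 − 2 − 5 + 3 − 4 − 6 + 0 + 0)/11 = -0.6364
Numerator Σ_{t=1}^{10}(y_t−ȳ)(y_{t+1}−ȳ) = -42.4050
Denominator Σ(y_t−ȳ)² = 218.5455
r_1 = -42.4050 / 218.5455 = -0.194

-0.194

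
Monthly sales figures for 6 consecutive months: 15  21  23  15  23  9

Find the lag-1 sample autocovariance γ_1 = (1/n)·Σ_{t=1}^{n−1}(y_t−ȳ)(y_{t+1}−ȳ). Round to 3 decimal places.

Mean ȳ = (15 + 21 + 23 + 15 + 23 + 9)/6 = 17.6667
Deviations: -2.6667, 3.3333, 5.3333, -2.6667, 5.3333, -8.6667
Σ_{t=1}^{5}(y_t−ȳ)(y_{t+1}−ȳ) = -65.7778
γ_1 = -65.7778 / 6 = -10.963

-10.963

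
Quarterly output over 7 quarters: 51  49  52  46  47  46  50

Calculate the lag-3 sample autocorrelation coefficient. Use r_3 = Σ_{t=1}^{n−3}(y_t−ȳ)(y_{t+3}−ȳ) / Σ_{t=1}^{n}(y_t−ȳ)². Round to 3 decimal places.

-0.539

Mean ȳ = (51 + 49 + 52 + 46 + 47 + 46 + 50)/7 = 48.7143
Numerator Σ_{t=1}^{4}(y_t−ȳ)(y_{t+3}−ȳ) = -19.1020
Denominator Σ(y_t−ȳ)² = 35.4286
r_3 = -19.1020 / 35.4286 = -0.539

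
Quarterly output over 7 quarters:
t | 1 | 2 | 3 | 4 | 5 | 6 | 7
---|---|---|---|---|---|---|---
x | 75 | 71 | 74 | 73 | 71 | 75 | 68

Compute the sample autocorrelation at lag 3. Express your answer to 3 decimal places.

Mean x̄ = (75 + 71 + 74 + 73 + 71 + 75 + 68)/7 = 72.4286
Deviations from mean: 2.5714, -1.4286, 1.5714, 0.5714, -1.4286, 2.5714, -4.4286
Σ(x_t−x̄)(x_{t+3}−x̄) = (1.4694) + (2.0408) + (4.0408) + (-2.5306) = 5.0204
Denominator Σ(x_t−x̄)² = 39.7143
r_3 = 5.0204 / 39.7143 = 0.126

0.126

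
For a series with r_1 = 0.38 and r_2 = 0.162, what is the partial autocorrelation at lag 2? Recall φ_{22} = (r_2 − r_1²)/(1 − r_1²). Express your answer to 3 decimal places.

φ_{22} = (r_2 − r_1²) / (1 − r_1²)
r_1² = (0.38)² = 0.1444
Numerator = 0.162 − 0.1444 = 0.0176; denominator = 1 − 0.1444 = 0.8556
φ_{22} = 0.0176 / 0.8556 = 0.021

0.021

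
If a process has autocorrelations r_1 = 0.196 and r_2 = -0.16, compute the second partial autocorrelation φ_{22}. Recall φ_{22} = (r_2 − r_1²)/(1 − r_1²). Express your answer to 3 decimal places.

-0.206

φ_{22} = (r_2 − r_1²) / (1 − r_1²)
r_1² = (0.196)² = 0.038416
Numerator = -0.16 − 0.0384 = -0.1984; denominator = 1 − 0.0384 = 0.9616
φ_{22} = -0.1984 / 0.9616 = -0.206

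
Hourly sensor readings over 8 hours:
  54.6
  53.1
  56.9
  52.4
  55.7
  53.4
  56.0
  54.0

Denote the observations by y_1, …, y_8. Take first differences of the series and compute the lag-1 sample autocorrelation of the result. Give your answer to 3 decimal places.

-0.880

First differences Δy: -1.5, 3.8, -4.5, 3.3, -2.3, 2.6, -2.0
Mean of differences = -0.0857
Numerator Σ(Δy_t−Δȳ)(Δy_{t+1}−Δȳ) = -56.1788
Denominator Σ(Δy_t−Δȳ)² = 63.8286
r_1(Δy) = -56.1788 / 63.8286 = -0.880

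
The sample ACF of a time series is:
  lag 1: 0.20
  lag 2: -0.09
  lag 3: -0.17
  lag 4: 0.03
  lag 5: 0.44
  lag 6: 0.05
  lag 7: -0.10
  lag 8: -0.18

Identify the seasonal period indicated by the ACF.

The largest autocorrelation is r_5 = 0.44; the remaining lags stay at or below 0.20.
The dominant spike at lag 5 indicates a seasonal period of 5.

5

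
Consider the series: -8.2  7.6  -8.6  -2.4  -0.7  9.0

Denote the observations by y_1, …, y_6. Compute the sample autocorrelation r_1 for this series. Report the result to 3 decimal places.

-0.402

Mean ȳ = (-8.2 + 7.6 − 8.6 − 2.4 − 0.7 + 9.0)/6 = -0.5500
Deviations from mean: -7.6500, 8.1500, -8.0500, -1.8500, -0.1500, 9.5500
Σ(y_t−ȳ)(y_{t+1}−ȳ) = (-62.3475) + (-65.6075) + (14.8925) + (0.2775) + (-1.4325) = -114.2175
Denominator Σ(y_t−ȳ)² = 284.3950
r_1 = -114.2175 / 284.3950 = -0.402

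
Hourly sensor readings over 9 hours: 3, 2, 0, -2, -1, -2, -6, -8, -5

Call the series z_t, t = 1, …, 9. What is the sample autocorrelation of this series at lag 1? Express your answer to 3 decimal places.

Mean z̄ = (3 + 2 + 0 − 2 − 1 − 2 − 6 − 8 − 5)/9 = -2.1111
Numerator Σ_{t=1}^{8}(z_t−z̄)(z_{t+1}−z̄) = 69.6543
Denominator Σ(z_t−z̄)² = 106.8889
r_1 = 69.6543 / 106.8889 = 0.652

0.652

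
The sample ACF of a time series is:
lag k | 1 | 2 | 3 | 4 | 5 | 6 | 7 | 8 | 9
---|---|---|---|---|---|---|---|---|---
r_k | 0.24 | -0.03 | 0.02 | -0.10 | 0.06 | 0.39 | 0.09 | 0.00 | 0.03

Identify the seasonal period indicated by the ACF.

6

The largest autocorrelation is r_6 = 0.39; the remaining lags stay at or below 0.24.
The dominant spike at lag 6 indicates a seasonal period of 6.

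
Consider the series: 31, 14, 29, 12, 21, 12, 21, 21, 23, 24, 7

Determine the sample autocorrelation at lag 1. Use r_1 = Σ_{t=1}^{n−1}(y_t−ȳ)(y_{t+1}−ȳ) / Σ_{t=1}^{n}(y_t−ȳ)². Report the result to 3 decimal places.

-0.452

Mean ȳ = (31 + 14 + 29 + 12 + 21 + 12 + 21 + 21 + 23 + 24 + 7)/11 = 19.5455
Numerator Σ_{t=1}^{10}(y_t−ȳ)(y_{t+1}−ȳ) = -253.5702
Denominator Σ(y_t−ȳ)² = 560.7273
r_1 = -253.5702 / 560.7273 = -0.452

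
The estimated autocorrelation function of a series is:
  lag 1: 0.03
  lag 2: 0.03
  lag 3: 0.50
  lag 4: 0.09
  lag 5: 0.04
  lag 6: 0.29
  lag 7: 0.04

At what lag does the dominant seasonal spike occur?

The largest autocorrelation is r_3 = 0.50, with a weaker echo at lag 6 (0.29); the remaining lags stay at or below 0.09.
The dominant spike at lag 3 indicates a seasonal period of 3.

3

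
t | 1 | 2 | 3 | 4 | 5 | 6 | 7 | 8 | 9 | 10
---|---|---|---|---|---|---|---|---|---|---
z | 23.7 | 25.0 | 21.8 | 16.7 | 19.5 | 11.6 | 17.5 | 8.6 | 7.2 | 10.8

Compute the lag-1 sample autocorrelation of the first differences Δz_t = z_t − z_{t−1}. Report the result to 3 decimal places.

First differences Δz: 1.3, -3.2, -5.1, 2.8, -7.9, 5.9, -8.9, -1.4, 3.6
Mean of differences = -1.4333
Numerator Σ(Δz_t−Δz̄)(Δz_{t+1}−Δz̄) = -143.5078
Denominator Σ(Δz_t−Δz̄)² = 218.6400
r_1(Δz) = -143.5078 / 218.6400 = -0.656

-0.656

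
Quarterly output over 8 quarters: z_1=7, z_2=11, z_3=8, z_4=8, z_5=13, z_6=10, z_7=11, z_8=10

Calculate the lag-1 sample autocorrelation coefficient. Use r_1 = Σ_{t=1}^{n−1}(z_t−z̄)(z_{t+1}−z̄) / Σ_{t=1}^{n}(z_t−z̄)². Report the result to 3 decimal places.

-0.248

Mean z̄ = (7 + 11 + 8 + 8 + 13 + 10 + 11 + 10)/8 = 9.7500
Deviations from mean: -2.7500, 1.2500, -1.7500, -1.7500, 3.2500, 0.2500, 1.2500, 0.2500
Σ(z_t−z̄)(z_{t+1}−z̄) = (-3.4375) + (-2.1875) + (3.0625) + (-5.6875) + (0.8125) + (0.3125) + (0.3125) = -6.8125
Denominator Σ(z_t−z̄)² = 27.5000
r_1 = -6.8125 / 27.5000 = -0.248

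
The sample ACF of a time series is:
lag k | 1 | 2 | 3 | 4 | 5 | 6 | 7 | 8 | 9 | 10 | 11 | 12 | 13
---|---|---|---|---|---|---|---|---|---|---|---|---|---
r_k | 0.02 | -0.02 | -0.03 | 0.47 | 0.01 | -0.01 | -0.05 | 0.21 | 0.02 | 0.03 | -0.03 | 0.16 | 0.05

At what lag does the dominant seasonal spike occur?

4

The largest autocorrelation is r_4 = 0.47, with weaker echoes at lags 8 (0.21) and 12 (0.16); the remaining lags stay at or below 0.05.
The dominant spike at lag 4 indicates a seasonal period of 4.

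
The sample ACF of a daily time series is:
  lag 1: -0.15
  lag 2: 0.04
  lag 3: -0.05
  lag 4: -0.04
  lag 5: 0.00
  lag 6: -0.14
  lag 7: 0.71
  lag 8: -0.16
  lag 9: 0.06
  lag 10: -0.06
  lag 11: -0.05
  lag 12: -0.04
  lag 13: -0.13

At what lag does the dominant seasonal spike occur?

7

The largest autocorrelation is r_7 = 0.71; the remaining lags stay at or below 0.06.
The dominant spike at lag 7 indicates a seasonal period of 7.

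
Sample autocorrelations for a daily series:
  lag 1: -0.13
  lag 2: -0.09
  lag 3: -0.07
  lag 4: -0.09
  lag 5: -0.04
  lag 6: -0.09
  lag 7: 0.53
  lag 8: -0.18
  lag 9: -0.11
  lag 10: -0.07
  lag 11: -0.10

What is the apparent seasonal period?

The largest autocorrelation is r_7 = 0.53; the remaining lags stay at or below -0.04.
The dominant spike at lag 7 indicates a seasonal period of 7.

7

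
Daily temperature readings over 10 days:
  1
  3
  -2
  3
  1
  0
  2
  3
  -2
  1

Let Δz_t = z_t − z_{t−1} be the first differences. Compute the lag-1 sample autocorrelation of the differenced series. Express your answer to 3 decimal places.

-0.643

First differences Δz: 2, -5, 5, -2, -1, 2, 1, -5, 3
Mean of differences = 0.0000
Numerator Σ(Δz_t−Δz̄)(Δz_{t+1}−Δz̄) = -63.0000
Denominator Σ(Δz_t−Δz̄)² = 98.0000
r_1(Δz) = -63.0000 / 98.0000 = -0.643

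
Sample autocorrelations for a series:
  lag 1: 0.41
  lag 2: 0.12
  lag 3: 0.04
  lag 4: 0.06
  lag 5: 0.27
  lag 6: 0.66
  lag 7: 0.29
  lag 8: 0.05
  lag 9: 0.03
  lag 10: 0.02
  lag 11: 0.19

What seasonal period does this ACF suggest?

The largest autocorrelation is r_6 = 0.66; the remaining lags stay at or below 0.41. The elevated value at lag 1 (0.41), dropping to 0.12 at lag 2, reflects decaying short-term dependence rather than seasonality.
The dominant spike at lag 6 indicates a seasonal period of 6.

6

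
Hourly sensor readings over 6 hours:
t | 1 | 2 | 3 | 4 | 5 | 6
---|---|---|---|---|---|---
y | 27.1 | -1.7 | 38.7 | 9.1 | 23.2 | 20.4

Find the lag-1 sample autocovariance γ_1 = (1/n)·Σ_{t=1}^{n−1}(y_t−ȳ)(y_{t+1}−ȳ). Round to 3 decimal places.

Mean ȳ = (27.1 − 1.7 + 38.7 + 9.1 + 23.2 + 20.4)/6 = 19.4667
Σ_{t=1}^{5}(y_t−ȳ)(y_{t+1}−ȳ) = -803.2811
γ_1 = -803.2811 / 6 = -133.880

-133.880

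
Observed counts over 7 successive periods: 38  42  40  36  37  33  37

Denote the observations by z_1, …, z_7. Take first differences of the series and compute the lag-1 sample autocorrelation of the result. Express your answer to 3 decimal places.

-0.371

First differences Δz: 4, -2, -4, 1, -4, 4
Mean of differences = -0.1667
Numerator Σ(Δz_t−Δz̄)(Δz_{t+1}−Δz̄) = -25.5278
Denominator Σ(Δz_t−Δz̄)² = 68.8333
r_1(Δz) = -25.5278 / 68.8333 = -0.371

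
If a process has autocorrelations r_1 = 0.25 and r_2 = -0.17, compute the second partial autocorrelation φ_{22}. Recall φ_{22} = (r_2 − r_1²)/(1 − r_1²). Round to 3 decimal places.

-0.248

φ_{22} = (r_2 − r_1²) / (1 − r_1²)
r_1² = (0.25)² = 0.0625
Numerator = -0.17 − 0.0625 = -0.2325; denominator = 1 − 0.0625 = 0.9375
φ_{22} = -0.2325 / 0.9375 = -0.248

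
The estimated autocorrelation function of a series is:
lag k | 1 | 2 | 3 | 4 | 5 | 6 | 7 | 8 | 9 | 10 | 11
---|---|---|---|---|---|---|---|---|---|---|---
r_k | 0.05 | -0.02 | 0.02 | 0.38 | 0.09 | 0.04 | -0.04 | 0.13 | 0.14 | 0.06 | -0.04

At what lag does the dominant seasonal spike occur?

The largest autocorrelation is r_4 = 0.38; the remaining lags stay at or below 0.14.
The dominant spike at lag 4 indicates a seasonal period of 4.

4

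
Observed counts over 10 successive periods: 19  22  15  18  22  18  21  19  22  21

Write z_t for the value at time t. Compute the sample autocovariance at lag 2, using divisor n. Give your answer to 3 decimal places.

-0.228

Mean z̄ = (19 + 22 + 15 + 18 + 22 + 18 + 21 + 19 + 22 + 21)/10 = 19.7000
Σ_{t=1}^{8}(z_t−z̄)(z_{t+2}−z̄) = -2.2800
γ_2 = -2.2800 / 10 = -0.228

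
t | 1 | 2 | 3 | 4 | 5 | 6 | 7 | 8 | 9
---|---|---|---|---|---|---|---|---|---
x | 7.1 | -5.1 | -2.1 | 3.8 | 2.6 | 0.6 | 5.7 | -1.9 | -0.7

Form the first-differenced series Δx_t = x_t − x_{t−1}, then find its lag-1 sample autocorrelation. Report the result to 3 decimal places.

First differences Δx: -12.2, 3.0, 5.9, -1.2, -2.0, 5.1, -7.6, 1.2
Mean of differences = -0.9750
Numerator Σ(Δx_t−Δx̄)(Δx_{t+1}−Δx̄) = -79.4906
Denominator Σ(Δx_t−Δx̄)² = 275.6950
r_1(Δx) = -79.4906 / 275.6950 = -0.288

-0.288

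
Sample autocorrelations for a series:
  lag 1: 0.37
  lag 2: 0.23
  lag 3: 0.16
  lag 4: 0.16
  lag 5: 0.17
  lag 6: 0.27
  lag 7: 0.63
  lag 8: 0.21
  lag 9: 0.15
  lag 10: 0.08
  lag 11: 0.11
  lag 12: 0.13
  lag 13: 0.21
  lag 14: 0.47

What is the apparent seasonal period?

7

The largest autocorrelation is r_7 = 0.63, with a weaker echo at lag 14 (0.47); the remaining lags stay at or below 0.37. The elevated value at lag 1 (0.37), dropping to 0.23 at lag 2, reflects decaying short-term dependence rather than seasonality.
The dominant spike at lag 7 indicates a seasonal period of 7.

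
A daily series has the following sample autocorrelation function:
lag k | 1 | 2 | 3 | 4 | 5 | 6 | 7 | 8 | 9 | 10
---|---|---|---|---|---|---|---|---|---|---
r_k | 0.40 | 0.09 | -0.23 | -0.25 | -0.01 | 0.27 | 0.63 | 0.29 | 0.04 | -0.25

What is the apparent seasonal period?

The largest autocorrelation is r_7 = 0.63; the remaining lags stay at or below 0.40. The elevated value at lag 1 (0.40), dropping to 0.09 at lag 2, reflects decaying short-term dependence rather than seasonality.
The dominant spike at lag 7 indicates a seasonal period of 7.

7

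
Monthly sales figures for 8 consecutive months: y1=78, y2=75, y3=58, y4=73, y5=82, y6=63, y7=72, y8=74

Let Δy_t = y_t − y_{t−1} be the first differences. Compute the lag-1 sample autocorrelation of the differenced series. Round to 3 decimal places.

-0.377

First differences Δy: -3, -17, 15, 9, -19, 9, 2
Mean of differences = -0.5714
Numerator Σ(Δy_t−Δȳ)(Δy_{t+1}−Δȳ) = -395.0408
Denominator Σ(Δy_t−Δȳ)² = 1047.7143
r_1(Δy) = -395.0408 / 1047.7143 = -0.377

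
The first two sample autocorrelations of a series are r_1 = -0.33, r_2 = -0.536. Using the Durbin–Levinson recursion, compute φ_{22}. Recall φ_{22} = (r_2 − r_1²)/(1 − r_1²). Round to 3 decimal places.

φ_{22} = (r_2 − r_1²) / (1 − r_1²)
r_1² = (-0.33)² = 0.1089
Numerator = -0.536 − 0.1089 = -0.6449; denominator = 1 − 0.1089 = 0.8911
φ_{22} = -0.6449 / 0.8911 = -0.724

-0.724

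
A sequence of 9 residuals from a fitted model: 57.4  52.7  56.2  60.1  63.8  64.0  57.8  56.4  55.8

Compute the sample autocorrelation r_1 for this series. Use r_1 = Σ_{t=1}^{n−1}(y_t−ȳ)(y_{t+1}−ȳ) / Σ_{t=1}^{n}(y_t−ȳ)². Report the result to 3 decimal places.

0.508

Mean ȳ = (57.4 + 52.7 + 56.2 + 60.1 + 63.8 + 64.0 + 57.8 + 56.4 + 55.8)/9 = 58.2444
Numerator Σ_{t=1}^{8}(y_t−ȳ)(y_{t+1}−ȳ) = 57.2780
Denominator Σ(y_t−ȳ)² = 112.6422
r_1 = 57.2780 / 112.6422 = 0.508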